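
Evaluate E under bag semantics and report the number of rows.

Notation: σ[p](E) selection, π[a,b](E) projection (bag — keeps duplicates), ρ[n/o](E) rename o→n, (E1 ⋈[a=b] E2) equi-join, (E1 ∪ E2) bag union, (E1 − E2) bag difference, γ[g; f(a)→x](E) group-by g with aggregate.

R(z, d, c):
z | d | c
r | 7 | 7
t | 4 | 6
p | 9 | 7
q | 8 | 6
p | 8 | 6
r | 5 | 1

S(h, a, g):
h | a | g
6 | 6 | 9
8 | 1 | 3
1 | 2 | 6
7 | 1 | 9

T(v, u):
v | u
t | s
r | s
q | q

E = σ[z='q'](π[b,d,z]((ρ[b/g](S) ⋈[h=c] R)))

Subexpression sizes:
  S → 4
  ρ[b/g](S) → 4
  R → 6
  (ρ[b/g](S) ⋈[h=c] R) → 6
  π[b,d,z]((ρ[b/g](S) ⋈[h=c] R)) → 6
  σ[z='q'](π[b,d,z]((ρ[b/g](S) ⋈[h=c] R))) → 1

|E| = 1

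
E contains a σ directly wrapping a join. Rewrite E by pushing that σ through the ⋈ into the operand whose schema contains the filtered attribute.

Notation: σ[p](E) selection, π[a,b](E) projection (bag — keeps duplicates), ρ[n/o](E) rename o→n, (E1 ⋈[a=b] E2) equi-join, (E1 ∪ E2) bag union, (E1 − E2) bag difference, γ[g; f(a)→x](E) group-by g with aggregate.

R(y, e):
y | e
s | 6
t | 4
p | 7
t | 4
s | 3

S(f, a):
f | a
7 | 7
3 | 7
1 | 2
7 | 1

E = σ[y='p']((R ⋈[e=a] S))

σ filters on y, owned by the left side.
E' = (σ[y='p'](R) ⋈[e=a] S)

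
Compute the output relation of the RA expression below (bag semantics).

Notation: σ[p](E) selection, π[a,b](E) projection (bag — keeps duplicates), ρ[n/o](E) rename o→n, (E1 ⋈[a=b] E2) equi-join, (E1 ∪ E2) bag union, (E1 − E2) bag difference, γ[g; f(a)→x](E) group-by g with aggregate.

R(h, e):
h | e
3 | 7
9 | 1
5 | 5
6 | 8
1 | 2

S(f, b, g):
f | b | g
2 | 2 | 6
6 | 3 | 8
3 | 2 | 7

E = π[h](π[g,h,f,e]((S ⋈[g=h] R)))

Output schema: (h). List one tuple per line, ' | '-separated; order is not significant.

Per-node cardinality:
  S → 3
  R → 5
  (S ⋈[g=h] R) → 1
  π[g,h,f,e]((S ⋈[g=h] R)) → 1
  π[h](π[g,h,f,e]((S ⋈[g=h] R))) → 1

== RESULT ==
h
6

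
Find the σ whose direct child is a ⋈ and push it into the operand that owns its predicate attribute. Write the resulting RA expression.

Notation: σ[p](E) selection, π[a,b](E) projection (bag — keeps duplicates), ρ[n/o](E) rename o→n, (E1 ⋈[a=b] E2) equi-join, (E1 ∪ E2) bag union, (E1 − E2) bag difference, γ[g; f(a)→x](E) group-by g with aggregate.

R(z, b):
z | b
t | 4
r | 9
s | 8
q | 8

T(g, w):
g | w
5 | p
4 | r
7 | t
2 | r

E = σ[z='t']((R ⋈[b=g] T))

σ filters on z, owned by the left side.
E' = (σ[z='t'](R) ⋈[b=g] T)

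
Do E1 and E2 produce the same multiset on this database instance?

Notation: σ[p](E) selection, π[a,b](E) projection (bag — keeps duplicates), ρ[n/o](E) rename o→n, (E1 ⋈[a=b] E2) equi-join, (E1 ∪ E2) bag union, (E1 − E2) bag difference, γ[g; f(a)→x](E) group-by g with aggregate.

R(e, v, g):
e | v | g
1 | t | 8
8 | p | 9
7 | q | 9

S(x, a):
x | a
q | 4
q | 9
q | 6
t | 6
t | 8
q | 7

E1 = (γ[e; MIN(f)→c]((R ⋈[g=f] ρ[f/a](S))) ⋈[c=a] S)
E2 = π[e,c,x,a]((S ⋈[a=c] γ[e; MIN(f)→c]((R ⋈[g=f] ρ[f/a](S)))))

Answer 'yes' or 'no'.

E1 stepwise |·|:
  R → 3
  S → 6
  ρ[f/a](S) → 6
  (R ⋈[g=f] ρ[f/a](S)) → 3
  γ[e; MIN(f)→c]((R ⋈[g=f] ρ[f/a](S))) → 3
  S → 6
  (γ[e; MIN(f)→c]((R ⋈[g=f] ρ[f/a](S))) ⋈[c=a] S) → 3
E2 stepwise |·|:
  S → 6
  R → 3
  S → 6
  ρ[f/a](S) → 6
  (R ⋈[g=f] ρ[f/a](S)) → 3
  γ[e; MIN(f)→c]((R ⋈[g=f] ρ[f/a](S))) → 3
  (S ⋈[a=c] γ[e; MIN(f)→c]((R ⋈[g=f] ρ[f/a](S)))) → 3
  π[e,c,x,a]((S ⋈[a=c] γ[e; MIN(f)→c]((R ⋈[g=f] ρ[f/a](S))))) → 3

E1 and E2 produce the same multiset:
e | c | x | a
1 | 8 | t | 8
7 | 9 | q | 9
8 | 9 | q | 9

yes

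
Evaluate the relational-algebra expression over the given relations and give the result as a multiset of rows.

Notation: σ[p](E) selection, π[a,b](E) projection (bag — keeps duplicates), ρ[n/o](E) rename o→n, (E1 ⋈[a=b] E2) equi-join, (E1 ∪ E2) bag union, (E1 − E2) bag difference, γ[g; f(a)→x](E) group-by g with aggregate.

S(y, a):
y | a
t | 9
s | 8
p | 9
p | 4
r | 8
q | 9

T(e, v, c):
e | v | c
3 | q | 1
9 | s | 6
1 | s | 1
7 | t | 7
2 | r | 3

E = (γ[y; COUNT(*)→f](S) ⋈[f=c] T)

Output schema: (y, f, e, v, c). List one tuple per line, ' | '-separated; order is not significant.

Row counts bottom-up:
  S → 6
  γ[y; COUNT(*)→f](S) → 5
  T → 5
  (γ[y; COUNT(*)→f](S) ⋈[f=c] T) → 8

== RESULT ==
y | f | e | v | c
q | 1 | 1 | s | 1
q | 1 | 3 | q | 1
r | 1 | 1 | s | 1
r | 1 | 3 | q | 1
s | 1 | 1 | s | 1
s | 1 | 3 | q | 1
t | 1 | 1 | s | 1
t | 1 | 3 | q | 1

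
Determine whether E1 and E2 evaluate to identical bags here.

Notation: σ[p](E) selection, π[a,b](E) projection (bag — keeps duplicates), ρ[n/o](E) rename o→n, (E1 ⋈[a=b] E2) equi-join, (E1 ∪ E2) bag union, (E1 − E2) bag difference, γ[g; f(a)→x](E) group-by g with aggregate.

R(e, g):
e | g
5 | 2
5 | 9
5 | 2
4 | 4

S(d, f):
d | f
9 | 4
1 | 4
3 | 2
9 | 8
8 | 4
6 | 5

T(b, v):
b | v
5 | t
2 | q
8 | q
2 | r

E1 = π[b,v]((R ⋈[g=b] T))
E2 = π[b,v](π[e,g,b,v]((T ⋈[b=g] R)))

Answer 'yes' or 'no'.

E1 per-node cardinality:
  R → 4
  T → 4
  (R ⋈[g=b] T) → 4
  π[b,v]((R ⋈[g=b] T)) → 4
E2 per-node cardinality:
  T → 4
  R → 4
  (T ⋈[b=g] R) → 4
  π[e,g,b,v]((T ⋈[b=g] R)) → 4
  π[b,v](π[e,g,b,v]((T ⋈[b=g] R))) → 4

E1 and E2 produce the same multiset:
b | v
2 | q
2 | q
2 | r
2 | r

yes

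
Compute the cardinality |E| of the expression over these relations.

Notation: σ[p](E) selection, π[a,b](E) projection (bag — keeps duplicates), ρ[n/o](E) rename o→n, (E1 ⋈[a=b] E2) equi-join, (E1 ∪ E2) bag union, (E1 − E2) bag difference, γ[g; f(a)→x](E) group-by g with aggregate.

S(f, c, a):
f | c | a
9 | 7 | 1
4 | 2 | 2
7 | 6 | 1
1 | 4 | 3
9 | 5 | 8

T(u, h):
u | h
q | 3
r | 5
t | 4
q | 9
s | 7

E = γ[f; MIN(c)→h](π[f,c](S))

Row counts bottom-up:
  S → 5
  π[f,c](S) → 5
  γ[f; MIN(c)→h](π[f,c](S)) → 4

|E| = 4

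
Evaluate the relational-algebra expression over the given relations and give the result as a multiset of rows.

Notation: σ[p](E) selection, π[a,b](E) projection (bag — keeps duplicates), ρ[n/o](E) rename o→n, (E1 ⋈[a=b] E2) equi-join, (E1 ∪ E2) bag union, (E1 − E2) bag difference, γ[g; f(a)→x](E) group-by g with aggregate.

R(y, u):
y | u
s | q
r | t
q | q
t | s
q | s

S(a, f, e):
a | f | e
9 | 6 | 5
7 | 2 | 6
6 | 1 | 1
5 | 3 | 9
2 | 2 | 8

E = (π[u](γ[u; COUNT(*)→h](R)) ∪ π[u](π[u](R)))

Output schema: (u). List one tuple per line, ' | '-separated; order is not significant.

Subexpression sizes:
  R → 5
  γ[u; COUNT(*)→h](R) → 3
  π[u](γ[u; COUNT(*)→h](R)) → 3
  R → 5
  π[u](R) → 5
  π[u](π[u](R)) → 5
  (π[u](γ[u; COUNT(*)→h](R)) ∪ π[u](π[u](R))) → 8

== RESULT ==
u
q
q
q
s
s
s
t
t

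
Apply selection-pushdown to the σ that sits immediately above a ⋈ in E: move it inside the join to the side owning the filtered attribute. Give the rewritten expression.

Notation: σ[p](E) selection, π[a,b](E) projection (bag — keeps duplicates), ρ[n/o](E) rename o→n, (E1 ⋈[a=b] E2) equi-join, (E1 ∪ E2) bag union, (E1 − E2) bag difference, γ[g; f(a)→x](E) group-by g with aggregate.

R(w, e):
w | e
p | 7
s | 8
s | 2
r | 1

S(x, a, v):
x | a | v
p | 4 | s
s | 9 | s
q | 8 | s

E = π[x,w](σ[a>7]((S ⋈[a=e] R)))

σ filters on a, owned by the left side.
E' = π[x,w]((σ[a>7](S) ⋈[a=e] R))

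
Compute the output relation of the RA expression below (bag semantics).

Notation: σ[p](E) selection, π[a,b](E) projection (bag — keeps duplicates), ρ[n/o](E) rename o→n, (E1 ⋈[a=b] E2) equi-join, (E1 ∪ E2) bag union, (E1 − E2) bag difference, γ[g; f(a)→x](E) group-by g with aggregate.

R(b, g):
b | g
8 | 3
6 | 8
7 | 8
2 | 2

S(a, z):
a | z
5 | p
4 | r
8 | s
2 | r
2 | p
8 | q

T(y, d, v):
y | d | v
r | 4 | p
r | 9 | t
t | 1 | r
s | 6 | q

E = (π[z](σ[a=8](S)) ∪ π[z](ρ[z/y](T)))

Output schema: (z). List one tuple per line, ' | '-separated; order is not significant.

Subexpression sizes:
  S → 6
  σ[a=8](S) → 2
  π[z](σ[a=8](S)) → 2
  T → 4
  ρ[z/y](T) → 4
  π[z](ρ[z/y](T)) → 4
  (π[z](σ[a=8](S)) ∪ π[z](ρ[z/y](T))) → 6

== RESULT ==
z
q
r
r
s
s
t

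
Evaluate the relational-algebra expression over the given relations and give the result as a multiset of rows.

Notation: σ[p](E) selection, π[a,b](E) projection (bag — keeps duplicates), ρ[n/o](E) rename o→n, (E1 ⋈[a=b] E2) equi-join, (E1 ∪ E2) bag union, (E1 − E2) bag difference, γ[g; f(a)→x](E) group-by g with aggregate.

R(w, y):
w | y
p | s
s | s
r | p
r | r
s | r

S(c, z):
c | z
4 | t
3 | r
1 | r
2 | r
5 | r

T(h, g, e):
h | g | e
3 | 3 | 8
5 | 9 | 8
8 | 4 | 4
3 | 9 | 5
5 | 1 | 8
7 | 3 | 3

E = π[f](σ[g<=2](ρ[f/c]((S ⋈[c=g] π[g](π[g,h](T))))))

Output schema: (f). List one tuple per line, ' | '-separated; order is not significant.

Stepwise |·|:
  S → 5
  T → 6
  π[g,h](T) → 6
  π[g](π[g,h](T)) → 6
  (S ⋈[c=g] π[g](π[g,h](T))) → 4
  ρ[f/c]((S ⋈[c=g] π[g](π[g,h](T)))) → 4
  σ[g<=2](ρ[f/c]((S ⋈[c=g] π[g](π[g,h](T))))) → 1
  π[f](σ[g<=2](ρ[f/c]((S ⋈[c=g] π[g](π[g,h](T)))))) → 1

== RESULT ==
f
1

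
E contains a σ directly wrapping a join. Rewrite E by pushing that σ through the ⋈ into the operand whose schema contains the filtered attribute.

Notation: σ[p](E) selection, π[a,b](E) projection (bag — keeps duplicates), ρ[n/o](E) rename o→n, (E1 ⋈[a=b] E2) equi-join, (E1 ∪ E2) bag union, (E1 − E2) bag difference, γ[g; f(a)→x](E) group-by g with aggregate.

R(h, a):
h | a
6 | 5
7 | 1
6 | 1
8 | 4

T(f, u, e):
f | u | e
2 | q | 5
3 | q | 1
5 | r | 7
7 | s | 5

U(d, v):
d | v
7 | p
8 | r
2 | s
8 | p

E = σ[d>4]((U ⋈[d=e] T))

σ filters on d, owned by the left side.
E' = (σ[d>4](U) ⋈[d=e] T)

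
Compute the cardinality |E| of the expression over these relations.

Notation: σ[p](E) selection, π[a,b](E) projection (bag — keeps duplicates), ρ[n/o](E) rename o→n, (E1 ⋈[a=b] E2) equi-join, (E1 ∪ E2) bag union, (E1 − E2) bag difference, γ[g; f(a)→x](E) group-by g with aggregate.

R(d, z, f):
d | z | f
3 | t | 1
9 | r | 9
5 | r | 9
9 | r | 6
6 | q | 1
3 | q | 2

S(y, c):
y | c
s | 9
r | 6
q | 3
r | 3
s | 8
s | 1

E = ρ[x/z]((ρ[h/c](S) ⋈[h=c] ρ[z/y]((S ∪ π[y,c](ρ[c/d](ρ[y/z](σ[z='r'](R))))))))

Row counts bottom-up:
  S → 6
  ρ[h/c](S) → 6
  S → 6
  R → 6
  σ[z='r'](R) → 3
  ρ[y/z](σ[z='r'](R)) → 3
  ρ[c/d](ρ[y/z](σ[z='r'](R))) → 3
  π[y,c](ρ[c/d](ρ[y/z](σ[z='r'](R)))) → 3
  (S ∪ π[y,c](ρ[c/d](ρ[y/z](σ[z='r'](R))))) → 9
  ρ[z/y]((S ∪ π[y,c](ρ[c/d](ρ[y/z](σ[z='r'](R)))))) → 9
  (ρ[h/c](S) ⋈[h=c] ρ[z/y]((S ∪ π[y,c](ρ[c/d](ρ[y/z](σ[z='r'](R))))))) → 10
  ρ[x/z]((ρ[h/c](S) ⋈[h=c] ρ[z/y]((S ∪ π[y,c](ρ[c/d](ρ[y/z](σ[z='r'](R)))))))) → 10

|E| = 10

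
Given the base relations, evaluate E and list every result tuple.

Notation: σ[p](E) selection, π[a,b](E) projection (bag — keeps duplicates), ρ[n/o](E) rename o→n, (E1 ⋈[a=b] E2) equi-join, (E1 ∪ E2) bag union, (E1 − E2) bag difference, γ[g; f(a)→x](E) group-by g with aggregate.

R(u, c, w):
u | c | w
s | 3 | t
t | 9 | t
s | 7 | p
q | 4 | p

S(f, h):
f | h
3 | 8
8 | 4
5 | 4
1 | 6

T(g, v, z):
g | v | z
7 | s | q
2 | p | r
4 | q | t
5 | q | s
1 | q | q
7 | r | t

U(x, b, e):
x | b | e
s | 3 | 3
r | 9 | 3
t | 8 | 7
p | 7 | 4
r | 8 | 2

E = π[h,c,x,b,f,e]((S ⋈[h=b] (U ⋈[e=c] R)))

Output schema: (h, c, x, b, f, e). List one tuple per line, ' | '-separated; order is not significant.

Subexpression sizes:
  S → 4
  U → 5
  R → 4
  (U ⋈[e=c] R) → 4
  (S ⋈[h=b] (U ⋈[e=c] R)) → 1
  π[h,c,x,b,f,e]((S ⋈[h=b] (U ⋈[e=c] R))) → 1

== RESULT ==
h | c | x | b | f | e
8 | 7 | t | 8 | 3 | 7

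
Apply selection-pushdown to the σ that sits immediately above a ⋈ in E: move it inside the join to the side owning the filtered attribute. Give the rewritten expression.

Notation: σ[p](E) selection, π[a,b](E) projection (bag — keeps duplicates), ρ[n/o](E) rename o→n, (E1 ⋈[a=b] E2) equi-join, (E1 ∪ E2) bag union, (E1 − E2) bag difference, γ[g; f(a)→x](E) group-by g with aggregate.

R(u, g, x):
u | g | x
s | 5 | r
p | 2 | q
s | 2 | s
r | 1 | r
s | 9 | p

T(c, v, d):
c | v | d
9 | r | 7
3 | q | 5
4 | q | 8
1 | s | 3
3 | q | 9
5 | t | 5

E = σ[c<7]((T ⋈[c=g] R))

σ filters on c, owned by the left side.
E' = (σ[c<7](T) ⋈[c=g] R)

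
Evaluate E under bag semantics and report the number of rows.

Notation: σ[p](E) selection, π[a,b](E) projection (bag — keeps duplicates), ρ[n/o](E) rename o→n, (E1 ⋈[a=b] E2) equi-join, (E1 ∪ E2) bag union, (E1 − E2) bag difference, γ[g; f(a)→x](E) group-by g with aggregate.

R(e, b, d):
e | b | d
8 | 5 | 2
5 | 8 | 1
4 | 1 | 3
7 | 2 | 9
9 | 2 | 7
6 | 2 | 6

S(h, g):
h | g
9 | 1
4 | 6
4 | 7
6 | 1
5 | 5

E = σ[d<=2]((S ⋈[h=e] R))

Stepwise |·|:
  S → 5
  R → 6
  (S ⋈[h=e] R) → 5
  σ[d<=2]((S ⋈[h=e] R)) → 1

|E| = 1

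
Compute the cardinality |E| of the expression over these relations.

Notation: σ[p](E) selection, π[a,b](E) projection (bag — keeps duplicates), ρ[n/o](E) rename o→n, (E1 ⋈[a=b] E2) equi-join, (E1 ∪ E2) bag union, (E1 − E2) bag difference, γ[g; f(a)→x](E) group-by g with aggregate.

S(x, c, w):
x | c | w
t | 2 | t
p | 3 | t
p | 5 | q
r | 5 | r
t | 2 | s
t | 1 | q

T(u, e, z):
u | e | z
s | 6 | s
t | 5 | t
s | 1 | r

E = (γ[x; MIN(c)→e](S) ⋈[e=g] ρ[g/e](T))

Per-node cardinality:
  S → 6
  γ[x; MIN(c)→e](S) → 3
  T → 3
  ρ[g/e](T) → 3
  (γ[x; MIN(c)→e](S) ⋈[e=g] ρ[g/e](T)) → 2

|E| = 2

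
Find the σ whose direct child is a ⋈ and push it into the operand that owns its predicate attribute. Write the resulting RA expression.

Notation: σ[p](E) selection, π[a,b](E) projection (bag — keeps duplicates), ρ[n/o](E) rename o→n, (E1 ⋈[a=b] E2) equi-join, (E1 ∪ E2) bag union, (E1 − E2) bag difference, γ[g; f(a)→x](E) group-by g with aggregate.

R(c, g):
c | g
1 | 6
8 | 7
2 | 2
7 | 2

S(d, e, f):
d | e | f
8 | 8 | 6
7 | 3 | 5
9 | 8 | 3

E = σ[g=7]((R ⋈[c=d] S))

σ filters on g, owned by the left side.
E' = (σ[g=7](R) ⋈[c=d] S)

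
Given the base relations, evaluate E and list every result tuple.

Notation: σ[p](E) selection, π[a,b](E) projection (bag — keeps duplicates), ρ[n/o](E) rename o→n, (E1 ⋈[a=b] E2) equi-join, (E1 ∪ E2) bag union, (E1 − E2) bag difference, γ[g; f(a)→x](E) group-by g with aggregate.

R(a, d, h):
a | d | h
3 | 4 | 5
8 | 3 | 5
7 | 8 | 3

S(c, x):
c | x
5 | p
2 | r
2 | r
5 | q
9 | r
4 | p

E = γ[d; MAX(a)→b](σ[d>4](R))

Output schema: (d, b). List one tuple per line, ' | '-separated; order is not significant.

Per-node cardinality:
  R → 3
  σ[d>4](R) → 1
  γ[d; MAX(a)→b](σ[d>4](R)) → 1

== RESULT ==
d | b
8 | 7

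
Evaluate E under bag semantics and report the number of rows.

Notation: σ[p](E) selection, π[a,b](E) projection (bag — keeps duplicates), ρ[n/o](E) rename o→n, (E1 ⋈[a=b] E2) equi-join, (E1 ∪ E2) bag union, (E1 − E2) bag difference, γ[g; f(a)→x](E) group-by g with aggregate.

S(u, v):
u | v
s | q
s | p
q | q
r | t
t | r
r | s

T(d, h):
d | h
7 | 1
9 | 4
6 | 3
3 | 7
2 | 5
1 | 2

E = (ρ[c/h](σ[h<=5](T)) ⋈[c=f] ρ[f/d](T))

Per-node cardinality:
  T → 6
  σ[h<=5](T) → 5
  ρ[c/h](σ[h<=5](T)) → 5
  T → 6
  ρ[f/d](T) → 6
  (ρ[c/h](σ[h<=5](T)) ⋈[c=f] ρ[f/d](T)) → 3

|E| = 3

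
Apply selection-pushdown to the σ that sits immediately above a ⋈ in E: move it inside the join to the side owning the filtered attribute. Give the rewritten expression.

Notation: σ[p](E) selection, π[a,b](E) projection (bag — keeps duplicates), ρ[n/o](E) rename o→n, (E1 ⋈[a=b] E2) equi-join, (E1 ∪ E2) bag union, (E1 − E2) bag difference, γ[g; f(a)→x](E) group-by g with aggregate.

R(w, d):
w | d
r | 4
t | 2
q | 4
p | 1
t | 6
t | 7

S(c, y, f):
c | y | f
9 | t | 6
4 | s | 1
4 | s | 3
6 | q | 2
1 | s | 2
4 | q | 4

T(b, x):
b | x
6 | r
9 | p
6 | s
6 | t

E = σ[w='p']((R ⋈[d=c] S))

σ filters on w, owned by the left side.
E' = (σ[w='p'](R) ⋈[d=c] S)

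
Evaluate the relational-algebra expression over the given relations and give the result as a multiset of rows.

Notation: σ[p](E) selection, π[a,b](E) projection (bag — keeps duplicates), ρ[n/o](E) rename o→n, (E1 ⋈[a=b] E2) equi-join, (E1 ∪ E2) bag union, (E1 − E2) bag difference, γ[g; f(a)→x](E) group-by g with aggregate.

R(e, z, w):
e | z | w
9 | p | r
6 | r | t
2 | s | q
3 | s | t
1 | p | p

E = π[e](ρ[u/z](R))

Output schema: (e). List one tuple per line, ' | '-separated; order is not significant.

Per-node cardinality:
  R → 5
  ρ[u/z](R) → 5
  π[e](ρ[u/z](R)) → 5

== RESULT ==
e
1
2
3
6
9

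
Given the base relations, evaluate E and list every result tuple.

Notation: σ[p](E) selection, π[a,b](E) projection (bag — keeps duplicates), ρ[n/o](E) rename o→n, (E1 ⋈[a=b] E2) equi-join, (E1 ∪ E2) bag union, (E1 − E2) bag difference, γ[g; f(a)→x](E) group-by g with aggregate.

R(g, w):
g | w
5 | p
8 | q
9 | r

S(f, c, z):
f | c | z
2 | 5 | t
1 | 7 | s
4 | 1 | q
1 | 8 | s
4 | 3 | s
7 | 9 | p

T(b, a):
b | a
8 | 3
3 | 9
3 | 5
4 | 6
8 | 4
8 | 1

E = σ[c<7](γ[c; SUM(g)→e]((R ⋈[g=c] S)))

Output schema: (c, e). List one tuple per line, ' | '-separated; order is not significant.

Row counts bottom-up:
  R → 3
  S → 6
  (R ⋈[g=c] S) → 3
  γ[c; SUM(g)→e]((R ⋈[g=c] S)) → 3
  σ[c<7](γ[c; SUM(g)→e]((R ⋈[g=c] S))) → 1

== RESULT ==
c | e
5 | 5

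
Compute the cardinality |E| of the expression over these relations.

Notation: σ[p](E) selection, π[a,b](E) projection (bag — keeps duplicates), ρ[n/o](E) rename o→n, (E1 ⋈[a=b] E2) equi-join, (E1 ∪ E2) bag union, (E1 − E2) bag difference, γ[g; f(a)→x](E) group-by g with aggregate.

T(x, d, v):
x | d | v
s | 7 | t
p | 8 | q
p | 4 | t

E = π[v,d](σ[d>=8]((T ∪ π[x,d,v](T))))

Subexpression sizes:
  T → 3
  T → 3
  π[x,d,v](T) → 3
  (T ∪ π[x,d,v](T)) → 6
  σ[d>=8]((T ∪ π[x,d,v](T))) → 2
  π[v,d](σ[d>=8]((T ∪ π[x,d,v](T)))) → 2

|E| = 2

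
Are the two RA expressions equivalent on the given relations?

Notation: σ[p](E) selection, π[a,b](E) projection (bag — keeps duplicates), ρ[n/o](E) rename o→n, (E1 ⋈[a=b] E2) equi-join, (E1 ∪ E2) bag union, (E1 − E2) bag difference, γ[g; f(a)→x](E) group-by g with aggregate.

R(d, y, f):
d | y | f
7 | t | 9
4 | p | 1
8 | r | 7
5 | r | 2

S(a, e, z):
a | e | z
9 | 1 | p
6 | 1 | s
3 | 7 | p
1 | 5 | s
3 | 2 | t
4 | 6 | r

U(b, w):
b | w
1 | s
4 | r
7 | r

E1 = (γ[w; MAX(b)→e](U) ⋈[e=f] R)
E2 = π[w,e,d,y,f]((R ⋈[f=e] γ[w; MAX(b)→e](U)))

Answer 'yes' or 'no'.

E1 stepwise |·|:
  U → 3
  γ[w; MAX(b)→e](U) → 2
  R → 4
  (γ[w; MAX(b)→e](U) ⋈[e=f] R) → 2
E2 stepwise |·|:
  R → 4
  U → 3
  γ[w; MAX(b)→e](U) → 2
  (R ⋈[f=e] γ[w; MAX(b)→e](U)) → 2
  π[w,e,d,y,f]((R ⋈[f=e] γ[w; MAX(b)→e](U))) → 2

E1 and E2 produce the same multiset:
w | e | d | y | f
r | 7 | 8 | r | 7
s | 1 | 4 | p | 1

yes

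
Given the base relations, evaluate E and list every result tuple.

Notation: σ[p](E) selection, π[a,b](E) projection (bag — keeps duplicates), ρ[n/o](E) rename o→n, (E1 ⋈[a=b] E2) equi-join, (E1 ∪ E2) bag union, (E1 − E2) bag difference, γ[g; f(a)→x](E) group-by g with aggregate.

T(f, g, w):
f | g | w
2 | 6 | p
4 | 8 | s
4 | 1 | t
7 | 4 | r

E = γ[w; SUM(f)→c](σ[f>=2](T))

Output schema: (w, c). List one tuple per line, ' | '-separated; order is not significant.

Stepwise |·|:
  T → 4
  σ[f>=2](T) → 4
  γ[w; SUM(f)→c](σ[f>=2](T)) → 4

== RESULT ==
w | c
p | 2
r | 7
s | 4
t | 4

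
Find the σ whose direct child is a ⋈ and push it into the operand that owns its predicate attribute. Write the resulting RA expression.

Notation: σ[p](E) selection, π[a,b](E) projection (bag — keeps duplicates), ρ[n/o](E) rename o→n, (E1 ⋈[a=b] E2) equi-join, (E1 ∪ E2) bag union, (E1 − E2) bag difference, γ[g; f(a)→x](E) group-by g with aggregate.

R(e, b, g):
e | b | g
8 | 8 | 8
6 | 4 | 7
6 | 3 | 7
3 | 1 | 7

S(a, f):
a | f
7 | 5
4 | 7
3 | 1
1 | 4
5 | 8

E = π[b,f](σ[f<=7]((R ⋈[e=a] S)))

σ filters on f, owned by the right side.
E' = π[b,f]((R ⋈[e=a] σ[f<=7](S)))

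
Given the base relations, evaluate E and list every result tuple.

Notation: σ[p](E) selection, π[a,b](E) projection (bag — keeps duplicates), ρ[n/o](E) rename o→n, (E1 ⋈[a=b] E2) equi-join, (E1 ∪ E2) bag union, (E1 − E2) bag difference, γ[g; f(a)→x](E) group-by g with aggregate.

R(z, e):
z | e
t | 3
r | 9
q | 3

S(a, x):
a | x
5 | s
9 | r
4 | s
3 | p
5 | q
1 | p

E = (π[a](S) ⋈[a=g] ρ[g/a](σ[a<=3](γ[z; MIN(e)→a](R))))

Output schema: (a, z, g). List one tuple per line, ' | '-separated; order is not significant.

Stepwise |·|:
  S → 6
  π[a](S) → 6
  R → 3
  γ[z; MIN(e)→a](R) → 3
  σ[a<=3](γ[z; MIN(e)→a](R)) → 2
  ρ[g/a](σ[a<=3](γ[z; MIN(e)→a](R))) → 2
  (π[a](S) ⋈[a=g] ρ[g/a](σ[a<=3](γ[z; MIN(e)→a](R)))) → 2

== RESULT ==
a | z | g
3 | q | 3
3 | t | 3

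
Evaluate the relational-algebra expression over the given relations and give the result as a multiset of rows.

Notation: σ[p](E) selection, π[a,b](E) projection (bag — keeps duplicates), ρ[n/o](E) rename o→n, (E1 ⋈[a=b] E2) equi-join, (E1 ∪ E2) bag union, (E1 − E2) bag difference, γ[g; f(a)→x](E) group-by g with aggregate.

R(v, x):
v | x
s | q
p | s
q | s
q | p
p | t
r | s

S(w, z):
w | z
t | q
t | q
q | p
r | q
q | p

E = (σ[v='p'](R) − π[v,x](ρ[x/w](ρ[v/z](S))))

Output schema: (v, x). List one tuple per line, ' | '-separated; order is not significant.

Per-node cardinality:
  R → 6
  σ[v='p'](R) → 2
  S → 5
  ρ[v/z](S) → 5
  ρ[x/w](ρ[v/z](S)) → 5
  π[v,x](ρ[x/w](ρ[v/z](S))) → 5
  (σ[v='p'](R) − π[v,x](ρ[x/w](ρ[v/z](S)))) → 2

== RESULT ==
v | x
p | s
p | t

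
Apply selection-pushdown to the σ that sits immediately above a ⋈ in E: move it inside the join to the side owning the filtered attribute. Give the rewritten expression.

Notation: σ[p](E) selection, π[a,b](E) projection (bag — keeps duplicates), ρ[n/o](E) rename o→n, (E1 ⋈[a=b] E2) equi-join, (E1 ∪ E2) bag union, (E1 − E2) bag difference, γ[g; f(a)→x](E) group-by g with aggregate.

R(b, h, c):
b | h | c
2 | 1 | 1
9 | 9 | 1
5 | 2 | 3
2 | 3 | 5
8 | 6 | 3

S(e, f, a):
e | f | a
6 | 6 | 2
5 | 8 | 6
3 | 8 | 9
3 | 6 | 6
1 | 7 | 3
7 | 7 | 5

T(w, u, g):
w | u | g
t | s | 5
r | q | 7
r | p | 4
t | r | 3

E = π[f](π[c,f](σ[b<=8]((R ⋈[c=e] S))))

σ filters on b, owned by the left side.
E' = π[f](π[c,f]((σ[b<=8](R) ⋈[c=e] S)))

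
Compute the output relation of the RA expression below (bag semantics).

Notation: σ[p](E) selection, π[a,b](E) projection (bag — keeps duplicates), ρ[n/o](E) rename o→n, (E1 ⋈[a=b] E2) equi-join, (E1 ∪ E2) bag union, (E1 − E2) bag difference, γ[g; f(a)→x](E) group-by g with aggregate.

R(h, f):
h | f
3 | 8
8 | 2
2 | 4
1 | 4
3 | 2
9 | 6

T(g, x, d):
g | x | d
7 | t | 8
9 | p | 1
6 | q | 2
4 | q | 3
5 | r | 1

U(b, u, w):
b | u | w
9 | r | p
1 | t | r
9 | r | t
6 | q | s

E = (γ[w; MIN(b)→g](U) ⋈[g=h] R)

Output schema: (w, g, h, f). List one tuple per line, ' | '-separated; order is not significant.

Row counts bottom-up:
  U → 4
  γ[w; MIN(b)→g](U) → 4
  R → 6
  (γ[w; MIN(b)→g](U) ⋈[g=h] R) → 3

== RESULT ==
w | g | h | f
p | 9 | 9 | 6
r | 1 | 1 | 4
t | 9 | 9 | 6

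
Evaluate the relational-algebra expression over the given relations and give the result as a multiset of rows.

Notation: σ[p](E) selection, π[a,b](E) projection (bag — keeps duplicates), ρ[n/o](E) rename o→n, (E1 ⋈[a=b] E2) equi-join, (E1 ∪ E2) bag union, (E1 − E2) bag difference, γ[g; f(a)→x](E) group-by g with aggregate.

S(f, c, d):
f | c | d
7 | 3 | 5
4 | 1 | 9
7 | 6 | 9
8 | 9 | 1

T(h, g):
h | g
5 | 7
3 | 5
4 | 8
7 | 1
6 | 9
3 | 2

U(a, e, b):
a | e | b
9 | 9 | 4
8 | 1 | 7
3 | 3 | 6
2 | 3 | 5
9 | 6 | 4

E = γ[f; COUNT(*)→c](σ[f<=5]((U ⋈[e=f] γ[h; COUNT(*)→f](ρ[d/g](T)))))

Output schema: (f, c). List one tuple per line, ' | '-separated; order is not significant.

Subexpression sizes:
  U → 5
  T → 6
  ρ[d/g](T) → 6
  γ[h; COUNT(*)→f](ρ[d/g](T)) → 5
  (U ⋈[e=f] γ[h; COUNT(*)→f](ρ[d/g](T))) → 4
  σ[f<=5]((U ⋈[e=f] γ[h; COUNT(*)→f](ρ[d/g](T)))) → 4
  γ[f; COUNT(*)→c](σ[f<=5]((U ⋈[e=f] γ[h; COUNT(*)→f](ρ[d/g](T))))) → 1

== RESULT ==
f | c
1 | 4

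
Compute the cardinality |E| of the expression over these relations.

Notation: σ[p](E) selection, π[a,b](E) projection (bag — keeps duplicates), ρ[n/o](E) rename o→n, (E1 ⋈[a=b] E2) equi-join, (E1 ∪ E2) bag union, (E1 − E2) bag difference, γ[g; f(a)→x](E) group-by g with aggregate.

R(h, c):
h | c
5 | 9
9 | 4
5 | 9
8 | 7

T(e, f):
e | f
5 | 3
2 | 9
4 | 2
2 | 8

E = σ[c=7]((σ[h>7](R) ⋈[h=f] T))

Per-node cardinality:
  R → 4
  σ[h>7](R) → 2
  T → 4
  (σ[h>7](R) ⋈[h=f] T) → 2
  σ[c=7]((σ[h>7](R) ⋈[h=f] T)) → 1

|E| = 1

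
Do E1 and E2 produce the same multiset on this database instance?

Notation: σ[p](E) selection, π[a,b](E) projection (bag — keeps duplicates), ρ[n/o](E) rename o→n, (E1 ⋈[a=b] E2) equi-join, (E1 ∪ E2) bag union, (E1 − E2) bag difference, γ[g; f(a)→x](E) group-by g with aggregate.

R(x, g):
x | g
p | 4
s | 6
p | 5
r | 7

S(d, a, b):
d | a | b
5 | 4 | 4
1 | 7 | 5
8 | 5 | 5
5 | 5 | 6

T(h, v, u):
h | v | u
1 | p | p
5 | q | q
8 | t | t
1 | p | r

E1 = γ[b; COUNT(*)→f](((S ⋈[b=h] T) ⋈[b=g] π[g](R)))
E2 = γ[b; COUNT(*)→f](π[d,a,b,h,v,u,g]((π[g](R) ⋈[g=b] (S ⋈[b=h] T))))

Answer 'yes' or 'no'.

E1 per-node cardinality:
  S → 4
  T → 4
  (S ⋈[b=h] T) → 2
  R → 4
  π[g](R) → 4
  ((S ⋈[b=h] T) ⋈[b=g] π[g](R)) → 2
  γ[b; COUNT(*)→f](((S ⋈[b=h] T) ⋈[b=g] π[g](R))) → 1
E2 per-node cardinality:
  R → 4
  π[g](R) → 4
  S → 4
  T → 4
  (S ⋈[b=h] T) → 2
  (π[g](R) ⋈[g=b] (S ⋈[b=h] T)) → 2
  π[d,a,b,h,v,u,g]((π[g](R) ⋈[g=b] (S ⋈[b=h] T))) → 2
  γ[b; COUNT(*)→f](π[d,a,b,h,v,u,g]((π[g](R) ⋈[g=b] (S ⋈[b=h] T)))) → 1

E1 and E2 produce the same multiset:
b | f
5 | 2

yes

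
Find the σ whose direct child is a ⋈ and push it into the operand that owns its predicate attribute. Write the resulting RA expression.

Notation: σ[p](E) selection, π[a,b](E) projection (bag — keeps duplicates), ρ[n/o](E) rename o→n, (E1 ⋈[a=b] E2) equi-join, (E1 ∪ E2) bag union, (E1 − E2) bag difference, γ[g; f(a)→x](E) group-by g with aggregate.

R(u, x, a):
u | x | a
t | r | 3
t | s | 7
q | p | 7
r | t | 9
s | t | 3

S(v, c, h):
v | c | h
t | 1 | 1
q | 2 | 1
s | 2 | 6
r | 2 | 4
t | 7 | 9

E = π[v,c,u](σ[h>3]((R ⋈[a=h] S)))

σ filters on h, owned by the right side.
E' = π[v,c,u]((R ⋈[a=h] σ[h>3](S)))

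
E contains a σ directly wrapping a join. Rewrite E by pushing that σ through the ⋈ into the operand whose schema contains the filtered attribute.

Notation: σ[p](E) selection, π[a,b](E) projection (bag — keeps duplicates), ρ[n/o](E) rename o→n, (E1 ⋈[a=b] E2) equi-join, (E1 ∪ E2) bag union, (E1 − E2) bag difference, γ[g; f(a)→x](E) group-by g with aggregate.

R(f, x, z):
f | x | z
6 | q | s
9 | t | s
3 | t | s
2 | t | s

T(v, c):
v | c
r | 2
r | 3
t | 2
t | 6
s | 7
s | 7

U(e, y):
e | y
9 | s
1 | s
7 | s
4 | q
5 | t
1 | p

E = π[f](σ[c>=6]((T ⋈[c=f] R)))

σ filters on c, owned by the left side.
E' = π[f]((σ[c>=6](T) ⋈[c=f] R))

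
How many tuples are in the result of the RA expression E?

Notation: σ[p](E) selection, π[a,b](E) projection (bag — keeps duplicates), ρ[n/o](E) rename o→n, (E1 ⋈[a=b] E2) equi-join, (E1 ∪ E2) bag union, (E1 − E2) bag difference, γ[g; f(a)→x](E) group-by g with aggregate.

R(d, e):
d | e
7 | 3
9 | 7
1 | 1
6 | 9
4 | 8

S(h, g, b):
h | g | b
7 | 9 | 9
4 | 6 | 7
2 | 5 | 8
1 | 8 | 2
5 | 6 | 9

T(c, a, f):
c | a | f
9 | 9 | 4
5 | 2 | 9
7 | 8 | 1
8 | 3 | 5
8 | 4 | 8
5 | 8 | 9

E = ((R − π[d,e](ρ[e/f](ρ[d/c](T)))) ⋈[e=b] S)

Row counts bottom-up:
  R → 5
  T → 6
  ρ[d/c](T) → 6
  ρ[e/f](ρ[d/c](T)) → 6
  π[d,e](ρ[e/f](ρ[d/c](T))) → 6
  (R − π[d,e](ρ[e/f](ρ[d/c](T)))) → 5
  S → 5
  ((R − π[d,e](ρ[e/f](ρ[d/c](T)))) ⋈[e=b] S) → 4

|E| = 4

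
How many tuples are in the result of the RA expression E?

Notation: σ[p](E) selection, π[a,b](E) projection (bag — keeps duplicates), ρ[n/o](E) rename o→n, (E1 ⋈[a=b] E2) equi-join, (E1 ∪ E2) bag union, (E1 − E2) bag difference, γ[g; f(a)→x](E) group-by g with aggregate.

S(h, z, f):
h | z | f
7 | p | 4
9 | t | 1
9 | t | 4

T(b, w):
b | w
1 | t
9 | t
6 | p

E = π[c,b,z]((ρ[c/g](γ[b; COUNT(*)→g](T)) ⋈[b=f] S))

Stepwise |·|:
  T → 3
  γ[b; COUNT(*)→g](T) → 3
  ρ[c/g](γ[b; COUNT(*)→g](T)) → 3
  S → 3
  (ρ[c/g](γ[b; COUNT(*)→g](T)) ⋈[b=f] S) → 1
  π[c,b,z]((ρ[c/g](γ[b; COUNT(*)→g](T)) ⋈[b=f] S)) → 1

|E| = 1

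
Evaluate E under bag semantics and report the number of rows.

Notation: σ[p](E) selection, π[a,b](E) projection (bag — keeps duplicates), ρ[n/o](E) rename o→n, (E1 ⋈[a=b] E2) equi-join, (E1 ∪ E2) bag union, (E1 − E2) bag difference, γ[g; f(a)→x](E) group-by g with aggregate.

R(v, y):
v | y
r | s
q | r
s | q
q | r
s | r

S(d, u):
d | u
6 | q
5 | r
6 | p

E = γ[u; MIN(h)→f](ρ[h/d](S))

Subexpression sizes:
  S → 3
  ρ[h/d](S) → 3
  γ[u; MIN(h)→f](ρ[h/d](S)) → 3

|E| = 3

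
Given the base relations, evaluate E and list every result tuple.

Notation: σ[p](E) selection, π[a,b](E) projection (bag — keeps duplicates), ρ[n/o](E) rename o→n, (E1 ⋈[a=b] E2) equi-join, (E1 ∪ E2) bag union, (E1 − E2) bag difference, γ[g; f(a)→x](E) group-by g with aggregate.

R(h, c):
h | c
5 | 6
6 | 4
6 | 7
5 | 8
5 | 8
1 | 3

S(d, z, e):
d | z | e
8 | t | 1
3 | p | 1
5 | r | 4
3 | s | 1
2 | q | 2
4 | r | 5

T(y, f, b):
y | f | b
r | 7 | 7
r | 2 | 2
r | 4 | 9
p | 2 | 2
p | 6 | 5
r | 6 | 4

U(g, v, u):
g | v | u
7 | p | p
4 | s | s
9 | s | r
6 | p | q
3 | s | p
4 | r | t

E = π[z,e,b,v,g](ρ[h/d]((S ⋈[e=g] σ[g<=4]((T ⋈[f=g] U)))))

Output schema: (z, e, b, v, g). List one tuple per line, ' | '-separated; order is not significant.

Stepwise |·|:
  S → 6
  T → 6
  U → 6
  (T ⋈[f=g] U) → 5
  σ[g<=4]((T ⋈[f=g] U)) → 2
  (S ⋈[e=g] σ[g<=4]((T ⋈[f=g] U))) → 2
  ρ[h/d]((S ⋈[e=g] σ[g<=4]((T ⋈[f=g] U)))) → 2
  π[z,e,b,v,g](ρ[h/d]((S ⋈[e=g] σ[g<=4]((T ⋈[f=g] U))))) → 2

== RESULT ==
z | e | b | v | g
r | 4 | 9 | r | 4
r | 4 | 9 | s | 4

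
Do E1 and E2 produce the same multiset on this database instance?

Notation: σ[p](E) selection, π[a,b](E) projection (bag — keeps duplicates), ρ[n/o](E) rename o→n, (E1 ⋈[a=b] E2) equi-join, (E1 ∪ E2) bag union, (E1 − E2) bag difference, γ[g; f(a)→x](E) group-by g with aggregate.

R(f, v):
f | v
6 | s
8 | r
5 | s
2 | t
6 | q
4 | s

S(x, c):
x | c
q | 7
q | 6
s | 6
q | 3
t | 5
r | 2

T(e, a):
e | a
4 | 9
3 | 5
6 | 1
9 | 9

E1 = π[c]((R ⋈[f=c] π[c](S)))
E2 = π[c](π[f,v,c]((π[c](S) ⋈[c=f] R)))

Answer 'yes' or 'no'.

E1 subexpression sizes:
  R → 6
  S → 6
  π[c](S) → 6
  (R ⋈[f=c] π[c](S)) → 6
  π[c]((R ⋈[f=c] π[c](S))) → 6
E2 subexpression sizes:
  S → 6
  π[c](S) → 6
  R → 6
  (π[c](S) ⋈[c=f] R) → 6
  π[f,v,c]((π[c](S) ⋈[c=f] R)) → 6
  π[c](π[f,v,c]((π[c](S) ⋈[c=f] R))) → 6

E1 and E2 produce the same multiset:
c
2
5
6
6
6
6

yes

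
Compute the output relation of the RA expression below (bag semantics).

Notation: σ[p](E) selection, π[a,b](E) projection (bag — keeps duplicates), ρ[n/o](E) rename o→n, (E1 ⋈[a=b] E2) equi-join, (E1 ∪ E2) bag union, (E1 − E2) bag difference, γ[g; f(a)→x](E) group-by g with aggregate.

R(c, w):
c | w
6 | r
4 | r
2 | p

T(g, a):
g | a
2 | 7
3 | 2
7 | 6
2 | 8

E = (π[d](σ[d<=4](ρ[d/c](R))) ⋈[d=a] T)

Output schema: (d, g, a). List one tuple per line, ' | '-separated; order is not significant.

Stepwise |·|:
  R → 3
  ρ[d/c](R) → 3
  σ[d<=4](ρ[d/c](R)) → 2
  π[d](σ[d<=4](ρ[d/c](R))) → 2
  T → 4
  (π[d](σ[d<=4](ρ[d/c](R))) ⋈[d=a] T) → 1

== RESULT ==
d | g | a
2 | 3 | 2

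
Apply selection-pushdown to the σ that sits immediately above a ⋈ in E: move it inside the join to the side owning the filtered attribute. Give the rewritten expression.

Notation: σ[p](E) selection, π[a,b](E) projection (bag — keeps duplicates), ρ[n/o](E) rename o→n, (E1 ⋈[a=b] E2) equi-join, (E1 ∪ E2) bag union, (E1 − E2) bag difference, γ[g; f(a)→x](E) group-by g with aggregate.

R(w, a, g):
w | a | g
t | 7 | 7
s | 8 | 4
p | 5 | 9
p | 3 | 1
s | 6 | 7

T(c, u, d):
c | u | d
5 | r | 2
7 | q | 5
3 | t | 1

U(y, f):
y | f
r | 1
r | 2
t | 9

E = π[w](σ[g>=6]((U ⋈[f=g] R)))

σ filters on g, owned by the right side.
E' = π[w]((U ⋈[f=g] σ[g>=6](R)))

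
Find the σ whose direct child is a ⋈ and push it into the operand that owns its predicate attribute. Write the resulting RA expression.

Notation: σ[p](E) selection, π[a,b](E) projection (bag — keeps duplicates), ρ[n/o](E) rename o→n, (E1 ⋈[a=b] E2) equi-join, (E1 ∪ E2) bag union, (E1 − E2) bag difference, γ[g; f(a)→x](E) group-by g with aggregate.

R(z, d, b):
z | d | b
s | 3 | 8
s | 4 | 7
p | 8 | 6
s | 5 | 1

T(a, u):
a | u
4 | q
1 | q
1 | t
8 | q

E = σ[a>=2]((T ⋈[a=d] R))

σ filters on a, owned by the left side.
E' = (σ[a>=2](T) ⋈[a=d] R)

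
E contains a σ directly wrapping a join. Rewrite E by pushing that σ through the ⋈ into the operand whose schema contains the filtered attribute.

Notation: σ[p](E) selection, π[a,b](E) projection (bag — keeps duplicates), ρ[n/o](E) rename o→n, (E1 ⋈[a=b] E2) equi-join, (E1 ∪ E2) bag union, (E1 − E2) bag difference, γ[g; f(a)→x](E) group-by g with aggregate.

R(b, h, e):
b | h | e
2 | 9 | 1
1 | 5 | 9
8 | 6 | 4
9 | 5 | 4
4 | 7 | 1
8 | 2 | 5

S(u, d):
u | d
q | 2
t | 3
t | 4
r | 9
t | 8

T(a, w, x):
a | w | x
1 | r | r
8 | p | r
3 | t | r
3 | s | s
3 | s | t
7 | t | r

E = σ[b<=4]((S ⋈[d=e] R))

σ filters on b, owned by the right side.
E' = (S ⋈[d=e] σ[b<=4](R))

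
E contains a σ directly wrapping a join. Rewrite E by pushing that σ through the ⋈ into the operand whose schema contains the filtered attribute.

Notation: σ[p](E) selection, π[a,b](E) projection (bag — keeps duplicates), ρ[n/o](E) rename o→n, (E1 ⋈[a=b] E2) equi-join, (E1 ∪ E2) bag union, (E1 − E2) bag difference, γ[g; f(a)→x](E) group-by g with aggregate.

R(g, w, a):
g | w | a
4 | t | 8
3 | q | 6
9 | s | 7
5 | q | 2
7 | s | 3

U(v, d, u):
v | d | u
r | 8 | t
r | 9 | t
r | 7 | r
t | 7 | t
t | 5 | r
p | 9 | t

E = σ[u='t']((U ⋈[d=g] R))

σ filters on u, owned by the left side.
E' = (σ[u='t'](U) ⋈[d=g] R)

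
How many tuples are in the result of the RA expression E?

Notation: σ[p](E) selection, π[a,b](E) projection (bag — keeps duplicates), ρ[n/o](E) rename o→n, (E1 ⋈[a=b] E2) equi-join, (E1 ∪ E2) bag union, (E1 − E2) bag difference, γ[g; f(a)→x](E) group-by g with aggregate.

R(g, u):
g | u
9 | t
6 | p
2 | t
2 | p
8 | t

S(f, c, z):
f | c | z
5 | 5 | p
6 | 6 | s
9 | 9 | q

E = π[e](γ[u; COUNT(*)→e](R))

Row counts bottom-up:
  R → 5
  γ[u; COUNT(*)→e](R) → 2
  π[e](γ[u; COUNT(*)→e](R)) → 2

|E| = 2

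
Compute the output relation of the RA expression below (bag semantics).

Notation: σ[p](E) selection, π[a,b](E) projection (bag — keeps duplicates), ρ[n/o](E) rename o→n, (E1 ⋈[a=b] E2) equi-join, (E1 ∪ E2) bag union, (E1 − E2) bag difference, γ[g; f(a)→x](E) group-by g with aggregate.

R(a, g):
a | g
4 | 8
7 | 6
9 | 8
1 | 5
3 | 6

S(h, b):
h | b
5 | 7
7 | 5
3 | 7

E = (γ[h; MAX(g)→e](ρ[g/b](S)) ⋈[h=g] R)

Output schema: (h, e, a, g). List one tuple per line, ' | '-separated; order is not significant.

Per-node cardinality:
  S → 3
  ρ[g/b](S) → 3
  γ[h; MAX(g)→e](ρ[g/b](S)) → 3
  R → 5
  (γ[h; MAX(g)→e](ρ[g/b](S)) ⋈[h=g] R) → 1

== RESULT ==
h | e | a | g
5 | 7 | 1 | 5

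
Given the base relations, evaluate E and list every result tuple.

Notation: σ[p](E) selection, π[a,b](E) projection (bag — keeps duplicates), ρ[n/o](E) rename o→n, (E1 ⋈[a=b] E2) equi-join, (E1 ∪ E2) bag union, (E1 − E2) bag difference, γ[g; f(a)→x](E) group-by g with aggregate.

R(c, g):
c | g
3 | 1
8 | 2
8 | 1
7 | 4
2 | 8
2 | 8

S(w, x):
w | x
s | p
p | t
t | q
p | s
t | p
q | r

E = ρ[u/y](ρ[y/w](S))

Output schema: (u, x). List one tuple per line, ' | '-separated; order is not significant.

Row counts bottom-up:
  S → 6
  ρ[y/w](S) → 6
  ρ[u/y](ρ[y/w](S)) → 6

== RESULT ==
u | x
p | s
p | t
q | r
s | p
t | p
t | q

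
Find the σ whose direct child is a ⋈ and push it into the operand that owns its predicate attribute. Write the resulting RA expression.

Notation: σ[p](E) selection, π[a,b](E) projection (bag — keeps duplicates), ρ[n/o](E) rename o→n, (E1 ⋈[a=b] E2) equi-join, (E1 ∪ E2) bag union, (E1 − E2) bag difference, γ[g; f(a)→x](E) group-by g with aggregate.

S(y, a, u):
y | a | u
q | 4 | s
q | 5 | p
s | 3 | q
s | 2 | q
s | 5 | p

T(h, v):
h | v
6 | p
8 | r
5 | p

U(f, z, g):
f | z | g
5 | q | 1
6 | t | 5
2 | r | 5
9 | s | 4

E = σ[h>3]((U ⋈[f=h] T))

σ filters on h, owned by the right side.
E' = (U ⋈[f=h] σ[h>3](T))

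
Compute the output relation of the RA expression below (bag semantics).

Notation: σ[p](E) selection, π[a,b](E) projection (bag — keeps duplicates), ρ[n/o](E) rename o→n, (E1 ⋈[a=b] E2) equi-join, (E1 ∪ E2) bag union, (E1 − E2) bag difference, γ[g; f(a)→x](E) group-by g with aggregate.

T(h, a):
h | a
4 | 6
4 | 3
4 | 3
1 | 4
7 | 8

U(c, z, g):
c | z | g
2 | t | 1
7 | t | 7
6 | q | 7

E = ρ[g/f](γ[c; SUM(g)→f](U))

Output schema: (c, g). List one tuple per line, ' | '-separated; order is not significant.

Per-node cardinality:
  U → 3
  γ[c; SUM(g)→f](U) → 3
  ρ[g/f](γ[c; SUM(g)→f](U)) → 3

== RESULT ==
c | g
2 | 1
6 | 7
7 | 7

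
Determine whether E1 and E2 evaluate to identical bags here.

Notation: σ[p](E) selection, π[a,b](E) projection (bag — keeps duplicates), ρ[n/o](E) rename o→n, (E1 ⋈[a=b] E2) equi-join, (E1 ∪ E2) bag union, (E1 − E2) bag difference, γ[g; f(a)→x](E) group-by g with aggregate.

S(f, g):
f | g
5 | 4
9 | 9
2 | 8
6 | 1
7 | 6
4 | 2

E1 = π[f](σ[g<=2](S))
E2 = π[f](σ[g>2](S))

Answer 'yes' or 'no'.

E1 row counts bottom-up:
  S → 6
  σ[g<=2](S) → 2
  π[f](σ[g<=2](S)) → 2
E2 row counts bottom-up:
  S → 6
  σ[g>2](S) → 4
  π[f](σ[g>2](S)) → 4

E1 result:
f
4
6
E2 result:
f
2
5
7
9
Witness: (6,) appears 1× in E1 but 0× in E2.

no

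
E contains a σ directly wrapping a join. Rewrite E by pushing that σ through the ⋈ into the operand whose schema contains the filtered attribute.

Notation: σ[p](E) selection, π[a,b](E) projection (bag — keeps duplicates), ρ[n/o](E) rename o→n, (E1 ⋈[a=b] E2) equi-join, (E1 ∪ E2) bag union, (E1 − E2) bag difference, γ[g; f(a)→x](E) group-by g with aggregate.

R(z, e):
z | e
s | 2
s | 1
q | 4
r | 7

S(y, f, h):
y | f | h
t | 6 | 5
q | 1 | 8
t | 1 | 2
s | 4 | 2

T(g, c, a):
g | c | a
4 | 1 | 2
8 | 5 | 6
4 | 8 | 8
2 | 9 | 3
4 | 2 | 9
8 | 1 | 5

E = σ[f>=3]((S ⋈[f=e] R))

σ filters on f, owned by the left side.
E' = (σ[f>=3](S) ⋈[f=e] R)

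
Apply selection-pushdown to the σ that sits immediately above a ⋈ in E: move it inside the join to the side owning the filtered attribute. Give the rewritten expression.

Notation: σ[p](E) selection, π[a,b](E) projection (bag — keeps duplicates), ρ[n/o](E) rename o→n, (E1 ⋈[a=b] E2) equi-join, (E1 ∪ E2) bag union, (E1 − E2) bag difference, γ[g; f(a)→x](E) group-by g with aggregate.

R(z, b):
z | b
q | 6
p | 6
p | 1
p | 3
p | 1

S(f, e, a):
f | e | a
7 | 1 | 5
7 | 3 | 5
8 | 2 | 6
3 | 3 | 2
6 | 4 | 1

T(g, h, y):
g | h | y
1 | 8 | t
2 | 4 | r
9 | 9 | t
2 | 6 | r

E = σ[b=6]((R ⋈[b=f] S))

σ filters on b, owned by the left side.
E' = (σ[b=6](R) ⋈[b=f] S)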